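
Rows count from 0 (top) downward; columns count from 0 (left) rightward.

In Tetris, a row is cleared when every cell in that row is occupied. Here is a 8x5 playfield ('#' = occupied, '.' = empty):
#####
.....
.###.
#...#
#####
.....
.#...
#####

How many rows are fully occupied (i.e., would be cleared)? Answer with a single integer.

Check each row:
  row 0: 0 empty cells -> FULL (clear)
  row 1: 5 empty cells -> not full
  row 2: 2 empty cells -> not full
  row 3: 3 empty cells -> not full
  row 4: 0 empty cells -> FULL (clear)
  row 5: 5 empty cells -> not full
  row 6: 4 empty cells -> not full
  row 7: 0 empty cells -> FULL (clear)
Total rows cleared: 3

Answer: 3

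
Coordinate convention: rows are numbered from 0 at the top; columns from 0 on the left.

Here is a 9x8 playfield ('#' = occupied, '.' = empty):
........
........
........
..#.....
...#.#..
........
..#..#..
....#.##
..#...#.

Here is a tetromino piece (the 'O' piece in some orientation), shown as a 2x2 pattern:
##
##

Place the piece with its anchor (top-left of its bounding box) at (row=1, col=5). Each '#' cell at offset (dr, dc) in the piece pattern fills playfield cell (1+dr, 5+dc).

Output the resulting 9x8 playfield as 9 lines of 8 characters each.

Fill (1+0,5+0) = (1,5)
Fill (1+0,5+1) = (1,6)
Fill (1+1,5+0) = (2,5)
Fill (1+1,5+1) = (2,6)

Answer: ........
.....##.
.....##.
..#.....
...#.#..
........
..#..#..
....#.##
..#...#.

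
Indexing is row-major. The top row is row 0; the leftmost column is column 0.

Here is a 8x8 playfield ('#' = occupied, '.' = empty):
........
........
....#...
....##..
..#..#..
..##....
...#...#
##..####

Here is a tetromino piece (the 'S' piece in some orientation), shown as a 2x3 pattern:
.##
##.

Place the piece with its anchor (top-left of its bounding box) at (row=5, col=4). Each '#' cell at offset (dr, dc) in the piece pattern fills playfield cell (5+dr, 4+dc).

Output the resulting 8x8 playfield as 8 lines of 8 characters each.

Answer: ........
........
....#...
....##..
..#..#..
..##.##.
...###.#
##..####

Derivation:
Fill (5+0,4+1) = (5,5)
Fill (5+0,4+2) = (5,6)
Fill (5+1,4+0) = (6,4)
Fill (5+1,4+1) = (6,5)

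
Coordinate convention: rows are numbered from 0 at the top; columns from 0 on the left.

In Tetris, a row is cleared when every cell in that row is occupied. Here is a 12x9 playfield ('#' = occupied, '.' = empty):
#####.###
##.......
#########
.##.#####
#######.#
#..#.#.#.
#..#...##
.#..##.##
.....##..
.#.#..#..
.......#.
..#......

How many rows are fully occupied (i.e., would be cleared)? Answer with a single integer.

Answer: 1

Derivation:
Check each row:
  row 0: 1 empty cell -> not full
  row 1: 7 empty cells -> not full
  row 2: 0 empty cells -> FULL (clear)
  row 3: 2 empty cells -> not full
  row 4: 1 empty cell -> not full
  row 5: 5 empty cells -> not full
  row 6: 5 empty cells -> not full
  row 7: 4 empty cells -> not full
  row 8: 7 empty cells -> not full
  row 9: 6 empty cells -> not full
  row 10: 8 empty cells -> not full
  row 11: 8 empty cells -> not full
Total rows cleared: 1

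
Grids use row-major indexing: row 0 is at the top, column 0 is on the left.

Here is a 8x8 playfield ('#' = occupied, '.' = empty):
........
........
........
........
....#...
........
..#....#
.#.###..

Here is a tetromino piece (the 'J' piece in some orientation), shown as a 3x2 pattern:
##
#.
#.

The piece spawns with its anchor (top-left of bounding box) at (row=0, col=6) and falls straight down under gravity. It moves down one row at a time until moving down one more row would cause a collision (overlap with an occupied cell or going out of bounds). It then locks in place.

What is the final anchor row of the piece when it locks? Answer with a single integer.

Answer: 5

Derivation:
Spawn at (row=0, col=6). Try each row:
  row 0: fits
  row 1: fits
  row 2: fits
  row 3: fits
  row 4: fits
  row 5: fits
  row 6: blocked -> lock at row 5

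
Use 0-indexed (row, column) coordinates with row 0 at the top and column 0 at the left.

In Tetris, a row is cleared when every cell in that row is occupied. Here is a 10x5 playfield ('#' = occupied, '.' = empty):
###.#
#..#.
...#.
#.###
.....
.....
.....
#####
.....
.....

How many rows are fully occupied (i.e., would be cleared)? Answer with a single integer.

Check each row:
  row 0: 1 empty cell -> not full
  row 1: 3 empty cells -> not full
  row 2: 4 empty cells -> not full
  row 3: 1 empty cell -> not full
  row 4: 5 empty cells -> not full
  row 5: 5 empty cells -> not full
  row 6: 5 empty cells -> not full
  row 7: 0 empty cells -> FULL (clear)
  row 8: 5 empty cells -> not full
  row 9: 5 empty cells -> not full
Total rows cleared: 1

Answer: 1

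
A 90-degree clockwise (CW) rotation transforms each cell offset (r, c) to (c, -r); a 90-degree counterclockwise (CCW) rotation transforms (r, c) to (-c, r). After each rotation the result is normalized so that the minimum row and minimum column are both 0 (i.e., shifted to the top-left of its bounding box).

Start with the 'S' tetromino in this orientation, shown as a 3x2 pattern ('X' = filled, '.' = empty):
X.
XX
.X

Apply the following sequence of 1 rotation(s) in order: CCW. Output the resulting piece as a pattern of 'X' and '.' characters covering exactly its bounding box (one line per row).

Answer: .XX
XX.

Derivation:
Start:
X.
XX
.X
After rotation 1 (CCW):
.XX
XX.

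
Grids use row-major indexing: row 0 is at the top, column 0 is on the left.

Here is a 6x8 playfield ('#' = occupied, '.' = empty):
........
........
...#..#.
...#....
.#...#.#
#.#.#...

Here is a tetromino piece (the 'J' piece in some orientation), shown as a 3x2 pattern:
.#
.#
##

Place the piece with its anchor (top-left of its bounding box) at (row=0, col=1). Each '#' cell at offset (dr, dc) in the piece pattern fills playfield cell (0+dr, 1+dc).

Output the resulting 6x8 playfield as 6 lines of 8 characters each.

Answer: ..#.....
..#.....
.###..#.
...#....
.#...#.#
#.#.#...

Derivation:
Fill (0+0,1+1) = (0,2)
Fill (0+1,1+1) = (1,2)
Fill (0+2,1+0) = (2,1)
Fill (0+2,1+1) = (2,2)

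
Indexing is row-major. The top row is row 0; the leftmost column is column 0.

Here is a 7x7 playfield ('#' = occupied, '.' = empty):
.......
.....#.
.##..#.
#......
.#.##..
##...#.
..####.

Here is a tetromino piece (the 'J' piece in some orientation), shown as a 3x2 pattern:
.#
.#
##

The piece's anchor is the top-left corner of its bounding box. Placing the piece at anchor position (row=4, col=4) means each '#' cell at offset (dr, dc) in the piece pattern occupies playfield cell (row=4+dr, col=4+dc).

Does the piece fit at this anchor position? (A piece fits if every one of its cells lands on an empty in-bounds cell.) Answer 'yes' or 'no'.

Answer: no

Derivation:
Check each piece cell at anchor (4, 4):
  offset (0,1) -> (4,5): empty -> OK
  offset (1,1) -> (5,5): occupied ('#') -> FAIL
  offset (2,0) -> (6,4): occupied ('#') -> FAIL
  offset (2,1) -> (6,5): occupied ('#') -> FAIL
All cells valid: no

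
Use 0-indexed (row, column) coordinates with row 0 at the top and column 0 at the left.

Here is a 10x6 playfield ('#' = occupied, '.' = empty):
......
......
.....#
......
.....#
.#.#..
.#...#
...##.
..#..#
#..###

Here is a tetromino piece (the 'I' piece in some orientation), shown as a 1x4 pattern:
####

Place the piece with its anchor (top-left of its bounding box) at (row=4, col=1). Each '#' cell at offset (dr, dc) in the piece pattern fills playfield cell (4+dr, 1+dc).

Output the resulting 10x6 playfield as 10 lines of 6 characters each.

Answer: ......
......
.....#
......
.#####
.#.#..
.#...#
...##.
..#..#
#..###

Derivation:
Fill (4+0,1+0) = (4,1)
Fill (4+0,1+1) = (4,2)
Fill (4+0,1+2) = (4,3)
Fill (4+0,1+3) = (4,4)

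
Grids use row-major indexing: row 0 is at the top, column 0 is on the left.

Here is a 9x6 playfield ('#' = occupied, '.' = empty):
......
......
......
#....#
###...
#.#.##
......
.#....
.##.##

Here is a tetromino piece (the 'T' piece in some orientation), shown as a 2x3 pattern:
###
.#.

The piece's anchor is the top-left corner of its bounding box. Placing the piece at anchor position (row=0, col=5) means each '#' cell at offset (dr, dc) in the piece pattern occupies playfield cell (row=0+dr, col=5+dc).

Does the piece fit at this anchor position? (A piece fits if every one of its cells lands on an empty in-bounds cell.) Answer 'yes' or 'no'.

Check each piece cell at anchor (0, 5):
  offset (0,0) -> (0,5): empty -> OK
  offset (0,1) -> (0,6): out of bounds -> FAIL
  offset (0,2) -> (0,7): out of bounds -> FAIL
  offset (1,1) -> (1,6): out of bounds -> FAIL
All cells valid: no

Answer: no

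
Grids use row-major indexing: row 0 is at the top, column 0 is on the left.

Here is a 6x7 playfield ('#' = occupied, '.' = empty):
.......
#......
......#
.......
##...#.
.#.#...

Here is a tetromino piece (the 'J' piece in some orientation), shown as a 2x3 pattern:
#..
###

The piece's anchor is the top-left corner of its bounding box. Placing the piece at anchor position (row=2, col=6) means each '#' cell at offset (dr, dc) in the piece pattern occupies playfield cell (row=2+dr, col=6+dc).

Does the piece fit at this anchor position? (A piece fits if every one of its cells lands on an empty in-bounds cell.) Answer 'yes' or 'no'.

Check each piece cell at anchor (2, 6):
  offset (0,0) -> (2,6): occupied ('#') -> FAIL
  offset (1,0) -> (3,6): empty -> OK
  offset (1,1) -> (3,7): out of bounds -> FAIL
  offset (1,2) -> (3,8): out of bounds -> FAIL
All cells valid: no

Answer: no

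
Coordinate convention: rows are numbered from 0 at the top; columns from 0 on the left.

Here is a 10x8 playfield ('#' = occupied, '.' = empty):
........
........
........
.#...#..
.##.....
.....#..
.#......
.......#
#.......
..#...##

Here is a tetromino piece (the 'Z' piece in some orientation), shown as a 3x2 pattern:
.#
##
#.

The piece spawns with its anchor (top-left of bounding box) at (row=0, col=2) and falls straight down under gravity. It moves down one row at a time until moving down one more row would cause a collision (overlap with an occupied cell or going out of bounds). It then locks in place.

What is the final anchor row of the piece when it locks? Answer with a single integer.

Answer: 1

Derivation:
Spawn at (row=0, col=2). Try each row:
  row 0: fits
  row 1: fits
  row 2: blocked -> lock at row 1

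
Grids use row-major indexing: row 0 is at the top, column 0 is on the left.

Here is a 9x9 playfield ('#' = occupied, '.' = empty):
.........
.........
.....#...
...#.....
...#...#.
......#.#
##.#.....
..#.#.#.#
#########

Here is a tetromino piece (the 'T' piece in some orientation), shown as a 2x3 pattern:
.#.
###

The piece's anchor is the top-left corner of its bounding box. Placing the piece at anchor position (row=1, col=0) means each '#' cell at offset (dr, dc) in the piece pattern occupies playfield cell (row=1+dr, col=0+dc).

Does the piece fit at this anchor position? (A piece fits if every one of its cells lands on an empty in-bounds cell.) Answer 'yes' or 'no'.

Check each piece cell at anchor (1, 0):
  offset (0,1) -> (1,1): empty -> OK
  offset (1,0) -> (2,0): empty -> OK
  offset (1,1) -> (2,1): empty -> OK
  offset (1,2) -> (2,2): empty -> OK
All cells valid: yes

Answer: yes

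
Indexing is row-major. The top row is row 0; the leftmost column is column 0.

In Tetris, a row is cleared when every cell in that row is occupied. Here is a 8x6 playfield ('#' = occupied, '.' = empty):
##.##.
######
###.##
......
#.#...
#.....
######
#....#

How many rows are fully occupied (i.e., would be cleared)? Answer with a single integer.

Check each row:
  row 0: 2 empty cells -> not full
  row 1: 0 empty cells -> FULL (clear)
  row 2: 1 empty cell -> not full
  row 3: 6 empty cells -> not full
  row 4: 4 empty cells -> not full
  row 5: 5 empty cells -> not full
  row 6: 0 empty cells -> FULL (clear)
  row 7: 4 empty cells -> not full
Total rows cleared: 2

Answer: 2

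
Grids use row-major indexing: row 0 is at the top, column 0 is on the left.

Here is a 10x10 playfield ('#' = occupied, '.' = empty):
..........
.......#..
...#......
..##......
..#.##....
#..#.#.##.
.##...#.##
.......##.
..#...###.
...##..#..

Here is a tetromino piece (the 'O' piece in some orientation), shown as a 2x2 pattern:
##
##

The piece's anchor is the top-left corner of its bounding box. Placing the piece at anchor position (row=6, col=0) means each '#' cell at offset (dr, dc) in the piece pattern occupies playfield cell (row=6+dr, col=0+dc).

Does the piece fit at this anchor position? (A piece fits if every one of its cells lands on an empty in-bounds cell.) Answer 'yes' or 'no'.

Answer: no

Derivation:
Check each piece cell at anchor (6, 0):
  offset (0,0) -> (6,0): empty -> OK
  offset (0,1) -> (6,1): occupied ('#') -> FAIL
  offset (1,0) -> (7,0): empty -> OK
  offset (1,1) -> (7,1): empty -> OK
All cells valid: no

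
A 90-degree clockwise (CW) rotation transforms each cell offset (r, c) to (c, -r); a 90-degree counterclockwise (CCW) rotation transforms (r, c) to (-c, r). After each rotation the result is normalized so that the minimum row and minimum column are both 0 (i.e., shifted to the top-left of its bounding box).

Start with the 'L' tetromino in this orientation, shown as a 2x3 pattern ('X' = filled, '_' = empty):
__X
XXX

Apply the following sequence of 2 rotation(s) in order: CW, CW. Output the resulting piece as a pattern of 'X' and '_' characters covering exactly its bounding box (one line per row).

Answer: XXX
X__

Derivation:
Start:
__X
XXX
After rotation 1 (CW):
X_
X_
XX
After rotation 2 (CW):
XXX
X__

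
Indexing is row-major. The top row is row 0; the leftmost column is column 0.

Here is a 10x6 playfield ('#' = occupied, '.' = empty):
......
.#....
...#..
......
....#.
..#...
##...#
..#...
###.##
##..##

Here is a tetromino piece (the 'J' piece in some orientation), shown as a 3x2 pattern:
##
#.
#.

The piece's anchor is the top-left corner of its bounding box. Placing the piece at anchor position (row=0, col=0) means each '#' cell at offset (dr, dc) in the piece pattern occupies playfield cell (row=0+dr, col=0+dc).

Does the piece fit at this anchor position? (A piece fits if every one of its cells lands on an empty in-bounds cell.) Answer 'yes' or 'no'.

Check each piece cell at anchor (0, 0):
  offset (0,0) -> (0,0): empty -> OK
  offset (0,1) -> (0,1): empty -> OK
  offset (1,0) -> (1,0): empty -> OK
  offset (2,0) -> (2,0): empty -> OK
All cells valid: yes

Answer: yes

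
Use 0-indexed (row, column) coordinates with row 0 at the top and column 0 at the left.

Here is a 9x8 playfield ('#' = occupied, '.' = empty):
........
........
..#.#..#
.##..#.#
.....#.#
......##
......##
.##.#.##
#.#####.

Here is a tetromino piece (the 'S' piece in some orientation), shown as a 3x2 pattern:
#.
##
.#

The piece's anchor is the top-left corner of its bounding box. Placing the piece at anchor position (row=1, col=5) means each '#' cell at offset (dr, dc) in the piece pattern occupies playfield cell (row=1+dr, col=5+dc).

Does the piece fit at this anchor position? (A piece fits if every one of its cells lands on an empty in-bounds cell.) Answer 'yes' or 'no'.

Answer: yes

Derivation:
Check each piece cell at anchor (1, 5):
  offset (0,0) -> (1,5): empty -> OK
  offset (1,0) -> (2,5): empty -> OK
  offset (1,1) -> (2,6): empty -> OK
  offset (2,1) -> (3,6): empty -> OK
All cells valid: yes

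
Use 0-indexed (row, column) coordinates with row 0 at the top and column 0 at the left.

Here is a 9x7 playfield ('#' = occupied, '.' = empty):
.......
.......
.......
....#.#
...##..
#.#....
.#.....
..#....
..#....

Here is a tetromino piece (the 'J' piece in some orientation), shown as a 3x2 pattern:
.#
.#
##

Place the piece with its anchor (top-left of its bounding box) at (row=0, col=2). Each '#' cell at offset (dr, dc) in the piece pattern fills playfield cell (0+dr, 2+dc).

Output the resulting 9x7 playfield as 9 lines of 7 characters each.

Fill (0+0,2+1) = (0,3)
Fill (0+1,2+1) = (1,3)
Fill (0+2,2+0) = (2,2)
Fill (0+2,2+1) = (2,3)

Answer: ...#...
...#...
..##...
....#.#
...##..
#.#....
.#.....
..#....
..#....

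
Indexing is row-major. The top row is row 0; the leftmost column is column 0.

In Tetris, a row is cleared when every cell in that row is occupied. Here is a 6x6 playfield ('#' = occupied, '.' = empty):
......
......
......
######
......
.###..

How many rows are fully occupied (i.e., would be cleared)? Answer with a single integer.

Check each row:
  row 0: 6 empty cells -> not full
  row 1: 6 empty cells -> not full
  row 2: 6 empty cells -> not full
  row 3: 0 empty cells -> FULL (clear)
  row 4: 6 empty cells -> not full
  row 5: 3 empty cells -> not full
Total rows cleared: 1

Answer: 1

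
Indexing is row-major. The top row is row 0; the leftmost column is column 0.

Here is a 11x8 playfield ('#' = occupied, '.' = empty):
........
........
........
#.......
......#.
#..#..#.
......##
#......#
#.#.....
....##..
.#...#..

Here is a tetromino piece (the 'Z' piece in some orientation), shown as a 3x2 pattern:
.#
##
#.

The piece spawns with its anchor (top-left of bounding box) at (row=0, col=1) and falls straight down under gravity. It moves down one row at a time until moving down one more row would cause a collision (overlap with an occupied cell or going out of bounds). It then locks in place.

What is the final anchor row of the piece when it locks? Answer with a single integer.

Answer: 6

Derivation:
Spawn at (row=0, col=1). Try each row:
  row 0: fits
  row 1: fits
  row 2: fits
  row 3: fits
  row 4: fits
  row 5: fits
  row 6: fits
  row 7: blocked -> lock at row 6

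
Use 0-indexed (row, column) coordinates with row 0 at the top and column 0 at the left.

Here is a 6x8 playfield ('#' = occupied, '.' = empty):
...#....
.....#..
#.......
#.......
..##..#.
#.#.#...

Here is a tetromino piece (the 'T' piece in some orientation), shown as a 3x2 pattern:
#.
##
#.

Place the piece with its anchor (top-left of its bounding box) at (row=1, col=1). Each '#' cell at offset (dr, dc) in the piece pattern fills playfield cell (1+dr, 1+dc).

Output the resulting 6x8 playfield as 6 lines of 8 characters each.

Answer: ...#....
.#...#..
###.....
##......
..##..#.
#.#.#...

Derivation:
Fill (1+0,1+0) = (1,1)
Fill (1+1,1+0) = (2,1)
Fill (1+1,1+1) = (2,2)
Fill (1+2,1+0) = (3,1)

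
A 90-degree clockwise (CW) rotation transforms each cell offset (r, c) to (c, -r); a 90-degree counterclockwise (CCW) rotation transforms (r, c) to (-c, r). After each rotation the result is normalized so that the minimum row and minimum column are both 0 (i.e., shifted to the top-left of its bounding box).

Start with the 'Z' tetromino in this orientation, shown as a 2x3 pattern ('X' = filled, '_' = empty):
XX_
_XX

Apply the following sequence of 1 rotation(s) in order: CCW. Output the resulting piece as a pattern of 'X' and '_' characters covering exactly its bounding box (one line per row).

Start:
XX_
_XX
After rotation 1 (CCW):
_X
XX
X_

Answer: _X
XX
X_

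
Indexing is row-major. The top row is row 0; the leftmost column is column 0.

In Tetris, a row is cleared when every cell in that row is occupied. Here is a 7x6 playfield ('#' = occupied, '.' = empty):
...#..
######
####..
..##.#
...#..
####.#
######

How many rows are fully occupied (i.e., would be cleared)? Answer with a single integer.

Answer: 2

Derivation:
Check each row:
  row 0: 5 empty cells -> not full
  row 1: 0 empty cells -> FULL (clear)
  row 2: 2 empty cells -> not full
  row 3: 3 empty cells -> not full
  row 4: 5 empty cells -> not full
  row 5: 1 empty cell -> not full
  row 6: 0 empty cells -> FULL (clear)
Total rows cleared: 2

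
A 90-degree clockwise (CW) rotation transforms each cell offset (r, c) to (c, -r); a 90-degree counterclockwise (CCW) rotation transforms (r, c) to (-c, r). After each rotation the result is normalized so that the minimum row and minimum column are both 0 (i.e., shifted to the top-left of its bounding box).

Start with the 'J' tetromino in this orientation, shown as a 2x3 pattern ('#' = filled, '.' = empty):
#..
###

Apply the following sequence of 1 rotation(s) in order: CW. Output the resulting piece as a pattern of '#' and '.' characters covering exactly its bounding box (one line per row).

Answer: ##
#.
#.

Derivation:
Start:
#..
###
After rotation 1 (CW):
##
#.
#.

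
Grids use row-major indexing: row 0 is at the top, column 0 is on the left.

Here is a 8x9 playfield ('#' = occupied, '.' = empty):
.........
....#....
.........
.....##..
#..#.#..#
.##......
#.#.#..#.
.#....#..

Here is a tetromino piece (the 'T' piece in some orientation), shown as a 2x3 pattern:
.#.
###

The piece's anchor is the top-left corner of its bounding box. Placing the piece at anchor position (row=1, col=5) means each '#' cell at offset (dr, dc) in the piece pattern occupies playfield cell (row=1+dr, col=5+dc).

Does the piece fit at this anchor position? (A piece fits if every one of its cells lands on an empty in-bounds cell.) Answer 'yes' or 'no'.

Answer: yes

Derivation:
Check each piece cell at anchor (1, 5):
  offset (0,1) -> (1,6): empty -> OK
  offset (1,0) -> (2,5): empty -> OK
  offset (1,1) -> (2,6): empty -> OK
  offset (1,2) -> (2,7): empty -> OK
All cells valid: yes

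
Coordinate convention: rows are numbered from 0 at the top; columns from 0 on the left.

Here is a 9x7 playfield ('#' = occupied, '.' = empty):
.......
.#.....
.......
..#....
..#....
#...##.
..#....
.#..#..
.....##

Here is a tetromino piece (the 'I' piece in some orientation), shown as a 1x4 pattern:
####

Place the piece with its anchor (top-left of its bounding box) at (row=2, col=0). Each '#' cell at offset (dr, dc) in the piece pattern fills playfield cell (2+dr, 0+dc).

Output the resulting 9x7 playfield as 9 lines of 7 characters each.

Fill (2+0,0+0) = (2,0)
Fill (2+0,0+1) = (2,1)
Fill (2+0,0+2) = (2,2)
Fill (2+0,0+3) = (2,3)

Answer: .......
.#.....
####...
..#....
..#....
#...##.
..#....
.#..#..
.....##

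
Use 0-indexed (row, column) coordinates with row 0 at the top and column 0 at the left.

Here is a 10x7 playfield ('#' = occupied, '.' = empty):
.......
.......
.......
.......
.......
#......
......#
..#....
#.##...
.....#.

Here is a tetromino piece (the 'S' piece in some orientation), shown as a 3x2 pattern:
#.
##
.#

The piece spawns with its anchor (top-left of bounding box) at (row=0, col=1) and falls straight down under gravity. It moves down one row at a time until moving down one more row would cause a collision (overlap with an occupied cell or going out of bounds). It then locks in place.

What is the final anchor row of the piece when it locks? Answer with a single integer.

Spawn at (row=0, col=1). Try each row:
  row 0: fits
  row 1: fits
  row 2: fits
  row 3: fits
  row 4: fits
  row 5: blocked -> lock at row 4

Answer: 4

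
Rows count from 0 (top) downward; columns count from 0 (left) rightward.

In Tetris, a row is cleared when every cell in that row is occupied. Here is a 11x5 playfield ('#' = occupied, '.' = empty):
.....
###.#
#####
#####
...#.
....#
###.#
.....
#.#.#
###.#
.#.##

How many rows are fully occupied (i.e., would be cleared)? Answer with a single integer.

Answer: 2

Derivation:
Check each row:
  row 0: 5 empty cells -> not full
  row 1: 1 empty cell -> not full
  row 2: 0 empty cells -> FULL (clear)
  row 3: 0 empty cells -> FULL (clear)
  row 4: 4 empty cells -> not full
  row 5: 4 empty cells -> not full
  row 6: 1 empty cell -> not full
  row 7: 5 empty cells -> not full
  row 8: 2 empty cells -> not full
  row 9: 1 empty cell -> not full
  row 10: 2 empty cells -> not full
Total rows cleared: 2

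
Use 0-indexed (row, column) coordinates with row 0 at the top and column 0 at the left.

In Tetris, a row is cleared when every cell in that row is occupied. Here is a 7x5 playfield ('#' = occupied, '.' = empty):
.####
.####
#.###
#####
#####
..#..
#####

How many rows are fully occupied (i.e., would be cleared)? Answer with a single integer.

Check each row:
  row 0: 1 empty cell -> not full
  row 1: 1 empty cell -> not full
  row 2: 1 empty cell -> not full
  row 3: 0 empty cells -> FULL (clear)
  row 4: 0 empty cells -> FULL (clear)
  row 5: 4 empty cells -> not full
  row 6: 0 empty cells -> FULL (clear)
Total rows cleared: 3

Answer: 3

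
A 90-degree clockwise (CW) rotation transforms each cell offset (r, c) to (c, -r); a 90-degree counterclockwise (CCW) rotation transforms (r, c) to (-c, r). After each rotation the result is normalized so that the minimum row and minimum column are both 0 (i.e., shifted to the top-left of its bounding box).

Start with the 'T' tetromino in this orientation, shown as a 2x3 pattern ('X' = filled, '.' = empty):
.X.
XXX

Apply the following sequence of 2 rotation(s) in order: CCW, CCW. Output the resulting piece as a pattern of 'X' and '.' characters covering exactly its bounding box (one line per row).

Start:
.X.
XXX
After rotation 1 (CCW):
.X
XX
.X
After rotation 2 (CCW):
XXX
.X.

Answer: XXX
.X.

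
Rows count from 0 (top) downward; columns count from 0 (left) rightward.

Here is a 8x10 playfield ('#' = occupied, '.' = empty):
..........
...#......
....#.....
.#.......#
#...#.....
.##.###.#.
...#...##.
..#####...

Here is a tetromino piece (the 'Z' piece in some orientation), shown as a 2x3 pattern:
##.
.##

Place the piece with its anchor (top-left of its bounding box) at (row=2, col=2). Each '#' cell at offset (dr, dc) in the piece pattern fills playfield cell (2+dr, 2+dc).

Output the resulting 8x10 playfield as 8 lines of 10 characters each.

Fill (2+0,2+0) = (2,2)
Fill (2+0,2+1) = (2,3)
Fill (2+1,2+1) = (3,3)
Fill (2+1,2+2) = (3,4)

Answer: ..........
...#......
..###.....
.#.##....#
#...#.....
.##.###.#.
...#...##.
..#####...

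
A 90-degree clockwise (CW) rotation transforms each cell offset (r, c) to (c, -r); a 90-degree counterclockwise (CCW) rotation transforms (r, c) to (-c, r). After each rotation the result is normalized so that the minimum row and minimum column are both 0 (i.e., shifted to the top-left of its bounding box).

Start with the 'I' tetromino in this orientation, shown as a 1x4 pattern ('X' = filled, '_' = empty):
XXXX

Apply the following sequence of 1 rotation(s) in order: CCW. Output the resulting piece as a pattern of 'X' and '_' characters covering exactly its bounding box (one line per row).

Answer: X
X
X
X

Derivation:
Start:
XXXX
After rotation 1 (CCW):
X
X
X
X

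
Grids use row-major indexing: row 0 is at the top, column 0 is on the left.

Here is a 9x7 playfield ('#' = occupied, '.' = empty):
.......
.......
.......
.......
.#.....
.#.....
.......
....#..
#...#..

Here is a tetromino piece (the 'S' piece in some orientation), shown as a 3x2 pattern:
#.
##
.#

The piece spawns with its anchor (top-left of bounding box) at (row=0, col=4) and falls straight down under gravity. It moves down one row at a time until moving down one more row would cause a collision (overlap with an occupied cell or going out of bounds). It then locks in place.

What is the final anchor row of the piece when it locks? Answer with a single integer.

Spawn at (row=0, col=4). Try each row:
  row 0: fits
  row 1: fits
  row 2: fits
  row 3: fits
  row 4: fits
  row 5: fits
  row 6: blocked -> lock at row 5

Answer: 5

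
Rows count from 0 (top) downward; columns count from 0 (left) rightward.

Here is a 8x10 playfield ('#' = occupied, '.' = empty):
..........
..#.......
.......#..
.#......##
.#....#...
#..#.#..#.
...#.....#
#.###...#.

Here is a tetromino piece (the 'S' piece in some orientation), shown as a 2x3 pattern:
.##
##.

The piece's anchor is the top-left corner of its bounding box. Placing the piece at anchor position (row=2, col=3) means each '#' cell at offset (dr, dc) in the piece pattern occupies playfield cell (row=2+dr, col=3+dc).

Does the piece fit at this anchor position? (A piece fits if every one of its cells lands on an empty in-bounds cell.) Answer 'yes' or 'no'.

Check each piece cell at anchor (2, 3):
  offset (0,1) -> (2,4): empty -> OK
  offset (0,2) -> (2,5): empty -> OK
  offset (1,0) -> (3,3): empty -> OK
  offset (1,1) -> (3,4): empty -> OK
All cells valid: yes

Answer: yes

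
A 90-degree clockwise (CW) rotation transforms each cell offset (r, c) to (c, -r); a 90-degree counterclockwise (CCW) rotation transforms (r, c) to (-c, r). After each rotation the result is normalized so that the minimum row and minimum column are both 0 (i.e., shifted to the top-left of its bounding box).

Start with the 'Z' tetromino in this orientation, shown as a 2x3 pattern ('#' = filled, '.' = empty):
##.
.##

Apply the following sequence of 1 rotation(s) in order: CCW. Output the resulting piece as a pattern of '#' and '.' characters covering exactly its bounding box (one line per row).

Answer: .#
##
#.

Derivation:
Start:
##.
.##
After rotation 1 (CCW):
.#
##
#.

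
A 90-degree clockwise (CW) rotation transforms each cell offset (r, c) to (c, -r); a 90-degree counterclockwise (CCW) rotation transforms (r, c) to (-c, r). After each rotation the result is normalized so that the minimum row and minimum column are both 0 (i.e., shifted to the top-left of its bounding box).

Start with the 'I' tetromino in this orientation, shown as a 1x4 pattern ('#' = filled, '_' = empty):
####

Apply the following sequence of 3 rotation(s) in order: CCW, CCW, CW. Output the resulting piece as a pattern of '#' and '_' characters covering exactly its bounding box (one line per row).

Answer: #
#
#
#

Derivation:
Start:
####
After rotation 1 (CCW):
#
#
#
#
After rotation 2 (CCW):
####
After rotation 3 (CW):
#
#
#
#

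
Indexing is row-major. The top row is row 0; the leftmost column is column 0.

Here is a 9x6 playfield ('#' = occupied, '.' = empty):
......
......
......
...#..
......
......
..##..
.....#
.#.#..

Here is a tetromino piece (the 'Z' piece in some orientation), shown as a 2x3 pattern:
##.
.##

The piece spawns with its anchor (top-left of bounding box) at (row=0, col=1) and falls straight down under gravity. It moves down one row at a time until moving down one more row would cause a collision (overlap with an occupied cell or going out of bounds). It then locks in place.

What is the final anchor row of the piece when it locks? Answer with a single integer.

Answer: 1

Derivation:
Spawn at (row=0, col=1). Try each row:
  row 0: fits
  row 1: fits
  row 2: blocked -> lock at row 1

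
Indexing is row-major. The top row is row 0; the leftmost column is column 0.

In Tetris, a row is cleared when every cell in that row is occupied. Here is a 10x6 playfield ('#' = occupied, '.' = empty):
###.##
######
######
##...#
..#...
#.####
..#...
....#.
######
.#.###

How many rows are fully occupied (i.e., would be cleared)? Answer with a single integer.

Check each row:
  row 0: 1 empty cell -> not full
  row 1: 0 empty cells -> FULL (clear)
  row 2: 0 empty cells -> FULL (clear)
  row 3: 3 empty cells -> not full
  row 4: 5 empty cells -> not full
  row 5: 1 empty cell -> not full
  row 6: 5 empty cells -> not full
  row 7: 5 empty cells -> not full
  row 8: 0 empty cells -> FULL (clear)
  row 9: 2 empty cells -> not full
Total rows cleared: 3

Answer: 3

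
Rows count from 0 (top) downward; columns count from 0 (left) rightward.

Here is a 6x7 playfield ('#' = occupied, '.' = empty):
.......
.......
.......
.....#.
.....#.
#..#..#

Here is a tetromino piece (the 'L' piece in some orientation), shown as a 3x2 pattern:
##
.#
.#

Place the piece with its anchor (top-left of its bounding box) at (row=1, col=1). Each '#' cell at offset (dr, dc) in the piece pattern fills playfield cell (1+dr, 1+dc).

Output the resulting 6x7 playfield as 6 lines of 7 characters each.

Answer: .......
.##....
..#....
..#..#.
.....#.
#..#..#

Derivation:
Fill (1+0,1+0) = (1,1)
Fill (1+0,1+1) = (1,2)
Fill (1+1,1+1) = (2,2)
Fill (1+2,1+1) = (3,2)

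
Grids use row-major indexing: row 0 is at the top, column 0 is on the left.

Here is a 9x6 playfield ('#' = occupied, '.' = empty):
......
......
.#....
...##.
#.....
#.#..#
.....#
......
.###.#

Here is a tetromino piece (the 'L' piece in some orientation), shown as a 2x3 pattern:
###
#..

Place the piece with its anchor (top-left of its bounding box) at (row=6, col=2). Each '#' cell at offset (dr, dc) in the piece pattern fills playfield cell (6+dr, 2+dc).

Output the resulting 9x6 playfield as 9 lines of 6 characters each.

Fill (6+0,2+0) = (6,2)
Fill (6+0,2+1) = (6,3)
Fill (6+0,2+2) = (6,4)
Fill (6+1,2+0) = (7,2)

Answer: ......
......
.#....
...##.
#.....
#.#..#
..####
..#...
.###.#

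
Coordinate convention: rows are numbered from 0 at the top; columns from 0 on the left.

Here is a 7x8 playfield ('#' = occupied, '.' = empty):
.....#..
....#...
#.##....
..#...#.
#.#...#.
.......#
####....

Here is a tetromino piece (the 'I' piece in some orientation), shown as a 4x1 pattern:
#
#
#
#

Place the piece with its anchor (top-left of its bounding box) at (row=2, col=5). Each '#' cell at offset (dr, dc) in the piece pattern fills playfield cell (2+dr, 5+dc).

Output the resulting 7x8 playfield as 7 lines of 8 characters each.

Answer: .....#..
....#...
#.##.#..
..#..##.
#.#..##.
.....#.#
####....

Derivation:
Fill (2+0,5+0) = (2,5)
Fill (2+1,5+0) = (3,5)
Fill (2+2,5+0) = (4,5)
Fill (2+3,5+0) = (5,5)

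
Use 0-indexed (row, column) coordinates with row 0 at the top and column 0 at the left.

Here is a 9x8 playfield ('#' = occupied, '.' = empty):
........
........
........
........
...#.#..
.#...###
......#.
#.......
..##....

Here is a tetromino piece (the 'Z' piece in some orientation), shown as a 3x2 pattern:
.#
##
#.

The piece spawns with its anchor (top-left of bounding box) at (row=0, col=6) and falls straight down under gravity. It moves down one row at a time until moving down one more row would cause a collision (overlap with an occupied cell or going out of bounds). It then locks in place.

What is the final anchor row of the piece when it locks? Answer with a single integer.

Spawn at (row=0, col=6). Try each row:
  row 0: fits
  row 1: fits
  row 2: fits
  row 3: blocked -> lock at row 2

Answer: 2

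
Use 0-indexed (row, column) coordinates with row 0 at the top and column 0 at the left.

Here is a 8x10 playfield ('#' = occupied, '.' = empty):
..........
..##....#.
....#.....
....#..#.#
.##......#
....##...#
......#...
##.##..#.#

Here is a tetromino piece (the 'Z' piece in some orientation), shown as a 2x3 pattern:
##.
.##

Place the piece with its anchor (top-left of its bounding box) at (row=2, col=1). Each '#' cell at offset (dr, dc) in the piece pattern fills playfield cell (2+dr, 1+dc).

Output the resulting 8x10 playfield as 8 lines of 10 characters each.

Answer: ..........
..##....#.
.##.#.....
..###..#.#
.##......#
....##...#
......#...
##.##..#.#

Derivation:
Fill (2+0,1+0) = (2,1)
Fill (2+0,1+1) = (2,2)
Fill (2+1,1+1) = (3,2)
Fill (2+1,1+2) = (3,3)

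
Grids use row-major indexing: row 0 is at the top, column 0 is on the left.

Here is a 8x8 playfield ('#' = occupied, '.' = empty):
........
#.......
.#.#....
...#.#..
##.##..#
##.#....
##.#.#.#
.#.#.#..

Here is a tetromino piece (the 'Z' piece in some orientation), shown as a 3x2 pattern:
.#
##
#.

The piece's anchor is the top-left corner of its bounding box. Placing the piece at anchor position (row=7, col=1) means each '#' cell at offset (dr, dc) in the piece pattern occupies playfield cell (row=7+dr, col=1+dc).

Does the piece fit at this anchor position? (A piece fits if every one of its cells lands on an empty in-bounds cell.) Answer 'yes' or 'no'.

Answer: no

Derivation:
Check each piece cell at anchor (7, 1):
  offset (0,1) -> (7,2): empty -> OK
  offset (1,0) -> (8,1): out of bounds -> FAIL
  offset (1,1) -> (8,2): out of bounds -> FAIL
  offset (2,0) -> (9,1): out of bounds -> FAIL
All cells valid: no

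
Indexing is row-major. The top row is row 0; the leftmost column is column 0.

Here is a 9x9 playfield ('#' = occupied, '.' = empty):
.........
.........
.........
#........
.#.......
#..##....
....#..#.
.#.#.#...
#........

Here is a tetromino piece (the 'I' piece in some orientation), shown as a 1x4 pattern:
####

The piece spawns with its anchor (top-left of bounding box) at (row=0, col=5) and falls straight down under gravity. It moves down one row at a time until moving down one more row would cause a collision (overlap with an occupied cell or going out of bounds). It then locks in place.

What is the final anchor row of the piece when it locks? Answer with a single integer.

Answer: 5

Derivation:
Spawn at (row=0, col=5). Try each row:
  row 0: fits
  row 1: fits
  row 2: fits
  row 3: fits
  row 4: fits
  row 5: fits
  row 6: blocked -> lock at row 5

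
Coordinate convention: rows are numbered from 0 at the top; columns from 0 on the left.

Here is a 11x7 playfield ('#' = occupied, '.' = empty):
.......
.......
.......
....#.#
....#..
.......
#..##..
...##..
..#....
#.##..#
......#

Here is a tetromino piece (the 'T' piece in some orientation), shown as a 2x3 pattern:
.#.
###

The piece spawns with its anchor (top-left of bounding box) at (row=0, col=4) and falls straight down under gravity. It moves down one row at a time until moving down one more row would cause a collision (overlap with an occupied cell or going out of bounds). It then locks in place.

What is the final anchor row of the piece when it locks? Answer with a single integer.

Spawn at (row=0, col=4). Try each row:
  row 0: fits
  row 1: fits
  row 2: blocked -> lock at row 1

Answer: 1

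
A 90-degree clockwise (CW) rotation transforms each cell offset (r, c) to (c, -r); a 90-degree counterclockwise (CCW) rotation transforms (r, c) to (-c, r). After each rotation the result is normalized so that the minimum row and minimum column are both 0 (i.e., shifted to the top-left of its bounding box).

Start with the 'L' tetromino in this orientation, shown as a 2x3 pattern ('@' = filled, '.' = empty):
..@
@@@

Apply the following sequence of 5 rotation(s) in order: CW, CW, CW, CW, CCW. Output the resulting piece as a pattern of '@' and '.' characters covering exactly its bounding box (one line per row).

Answer: @@
.@
.@

Derivation:
Start:
..@
@@@
After rotation 1 (CW):
@.
@.
@@
After rotation 2 (CW):
@@@
@..
After rotation 3 (CW):
@@
.@
.@
After rotation 4 (CW):
..@
@@@
After rotation 5 (CCW):
@@
.@
.@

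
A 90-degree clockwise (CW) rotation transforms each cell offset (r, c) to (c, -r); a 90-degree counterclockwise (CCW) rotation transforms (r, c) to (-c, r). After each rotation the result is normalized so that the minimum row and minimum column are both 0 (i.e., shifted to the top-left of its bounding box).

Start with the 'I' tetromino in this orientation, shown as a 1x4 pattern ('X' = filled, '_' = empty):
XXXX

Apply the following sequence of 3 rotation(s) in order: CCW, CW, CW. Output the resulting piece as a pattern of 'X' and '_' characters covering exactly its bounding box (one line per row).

Start:
XXXX
After rotation 1 (CCW):
X
X
X
X
After rotation 2 (CW):
XXXX
After rotation 3 (CW):
X
X
X
X

Answer: X
X
X
X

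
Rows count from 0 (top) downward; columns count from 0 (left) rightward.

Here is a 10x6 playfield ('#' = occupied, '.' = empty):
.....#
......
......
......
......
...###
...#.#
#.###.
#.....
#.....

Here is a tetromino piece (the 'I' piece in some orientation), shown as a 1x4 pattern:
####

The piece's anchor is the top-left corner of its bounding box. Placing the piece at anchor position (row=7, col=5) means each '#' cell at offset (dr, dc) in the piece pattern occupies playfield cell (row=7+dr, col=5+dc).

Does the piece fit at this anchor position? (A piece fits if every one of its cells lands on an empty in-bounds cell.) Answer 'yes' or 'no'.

Check each piece cell at anchor (7, 5):
  offset (0,0) -> (7,5): empty -> OK
  offset (0,1) -> (7,6): out of bounds -> FAIL
  offset (0,2) -> (7,7): out of bounds -> FAIL
  offset (0,3) -> (7,8): out of bounds -> FAIL
All cells valid: no

Answer: no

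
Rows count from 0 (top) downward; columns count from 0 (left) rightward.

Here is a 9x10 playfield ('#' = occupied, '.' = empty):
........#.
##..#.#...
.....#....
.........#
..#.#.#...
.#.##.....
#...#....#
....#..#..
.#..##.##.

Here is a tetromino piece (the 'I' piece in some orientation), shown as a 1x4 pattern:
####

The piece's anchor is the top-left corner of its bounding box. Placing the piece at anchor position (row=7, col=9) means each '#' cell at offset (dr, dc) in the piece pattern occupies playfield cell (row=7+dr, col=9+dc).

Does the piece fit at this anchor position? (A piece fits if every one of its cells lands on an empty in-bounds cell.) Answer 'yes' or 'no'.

Answer: no

Derivation:
Check each piece cell at anchor (7, 9):
  offset (0,0) -> (7,9): empty -> OK
  offset (0,1) -> (7,10): out of bounds -> FAIL
  offset (0,2) -> (7,11): out of bounds -> FAIL
  offset (0,3) -> (7,12): out of bounds -> FAIL
All cells valid: no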